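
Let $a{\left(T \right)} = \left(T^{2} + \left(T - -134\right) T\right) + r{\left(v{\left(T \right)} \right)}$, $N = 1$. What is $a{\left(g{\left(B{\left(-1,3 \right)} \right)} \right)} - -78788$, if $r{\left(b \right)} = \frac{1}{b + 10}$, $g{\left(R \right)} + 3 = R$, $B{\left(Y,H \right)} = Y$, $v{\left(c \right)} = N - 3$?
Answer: $\frac{626273}{8} \approx 78284.0$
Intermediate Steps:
$v{\left(c \right)} = -2$ ($v{\left(c \right)} = 1 - 3 = -2$)
$g{\left(R \right)} = -3 + R$
$r{\left(b \right)} = \frac{1}{10 + b}$
$a{\left(T \right)} = \frac{1}{8} + T^{2} + T \left(134 + T\right)$ ($a{\left(T \right)} = \left(T^{2} + \left(T - -134\right) T\right) + \frac{1}{10 - 2} = \left(T^{2} + \left(T + 134\right) T\right) + \frac{1}{8} = \left(T^{2} + \left(134 + T\right) T\right) + \frac{1}{8} = \left(T^{2} + T \left(134 + T\right)\right) + \frac{1}{8} = \frac{1}{8} + T^{2} + T \left(134 + T\right)$)
$a{\left(g{\left(B{\left(-1,3 \right)} \right)} \right)} - -78788 = \left(\frac{1}{8} + 2 \left(-3 - 1\right)^{2} + 134 \left(-3 - 1\right)\right) - -78788 = \left(\frac{1}{8} + 2 \left(-4\right)^{2} + 134 \left(-4\right)\right) + 78788 = \left(\frac{1}{8} + 2 \cdot 16 - 536\right) + 78788 = \left(\frac{1}{8} + 32 - 536\right) + 78788 = - \frac{4031}{8} + 78788 = \frac{626273}{8}$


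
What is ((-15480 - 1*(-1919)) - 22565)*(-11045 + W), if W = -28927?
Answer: 1444028472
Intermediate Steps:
((-15480 - 1*(-1919)) - 22565)*(-11045 + W) = ((-15480 - 1*(-1919)) - 22565)*(-11045 - 28927) = ((-15480 + 1919) - 22565)*(-39972) = (-13561 - 22565)*(-39972) = -36126*(-39972) = 1444028472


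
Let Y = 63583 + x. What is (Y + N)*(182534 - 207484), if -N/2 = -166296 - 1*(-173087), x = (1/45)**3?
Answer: -4547228443748/3645 ≈ -1.2475e+9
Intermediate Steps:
x = 1/91125 (x = (1/45)**3 = 1/91125 ≈ 1.0974e-5)
N = -13582 (N = -2*(-166296 - 1*(-173087)) = -2*(-166296 + 173087) = -2*6791 = -13582)
Y = 5794000876/91125 (Y = 63583 + 1/91125 = 5794000876/91125 ≈ 63583.)
(Y + N)*(182534 - 207484) = (5794000876/91125 - 13582)*(182534 - 207484) = (4556341126/91125)*(-24950) = -4547228443748/3645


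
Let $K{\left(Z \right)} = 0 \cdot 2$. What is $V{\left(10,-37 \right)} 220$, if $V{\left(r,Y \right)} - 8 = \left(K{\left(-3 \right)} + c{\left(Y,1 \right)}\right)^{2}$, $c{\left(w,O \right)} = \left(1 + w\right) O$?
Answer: $286880$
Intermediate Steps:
$c{\left(w,O \right)} = O \left(1 + w\right)$
$K{\left(Z \right)} = 0$
$V{\left(r,Y \right)} = 8 + \left(1 + Y\right)^{2}$ ($V{\left(r,Y \right)} = 8 + \left(0 + 1 \left(1 + Y\right)\right)^{2} = 8 + \left(0 + \left(1 + Y\right)\right)^{2} = 8 + \left(1 + Y\right)^{2}$)
$V{\left(10,-37 \right)} 220 = \left(8 + \left(1 - 37\right)^{2}\right) 220 = \left(8 + \left(-36\right)^{2}\right) 220 = \left(8 + 1296\right) 220 = 1304 \cdot 220 = 286880$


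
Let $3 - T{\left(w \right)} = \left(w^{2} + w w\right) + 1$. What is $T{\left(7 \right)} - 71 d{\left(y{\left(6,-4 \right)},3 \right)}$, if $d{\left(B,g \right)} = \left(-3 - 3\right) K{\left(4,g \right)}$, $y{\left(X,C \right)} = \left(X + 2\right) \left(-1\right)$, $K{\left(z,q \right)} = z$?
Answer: $1608$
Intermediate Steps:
$T{\left(w \right)} = 2 - 2 w^{2}$ ($T{\left(w \right)} = 3 - \left(\left(w^{2} + w w\right) + 1\right) = 3 - \left(\left(w^{2} + w^{2}\right) + 1\right) = 3 - \left(2 w^{2} + 1\right) = 3 - \left(1 + 2 w^{2}\right) = 2 - 2 w^{2}$)
$y{\left(X,C \right)} = -2 - X$ ($y{\left(X,C \right)} = \left(2 + X\right) \left(-1\right) = -2 - X$)
$d{\left(B,g \right)} = -24$ ($d{\left(B,g \right)} = \left(-3 - 3\right) 4 = \left(-6\right) 4 = -24$)
$T{\left(7 \right)} - 71 d{\left(y{\left(6,-4 \right)},3 \right)} = \left(2 - 2 \cdot 7^{2}\right) - -1704 = \left(2 - 98\right) + 1704 = -96 + 1704 = 1608$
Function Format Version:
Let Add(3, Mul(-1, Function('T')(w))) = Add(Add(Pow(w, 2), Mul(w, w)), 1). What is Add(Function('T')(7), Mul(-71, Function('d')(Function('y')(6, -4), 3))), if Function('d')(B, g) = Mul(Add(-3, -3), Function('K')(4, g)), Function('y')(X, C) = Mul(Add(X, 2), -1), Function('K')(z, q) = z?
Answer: 1608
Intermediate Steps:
Function('T')(w) = Add(2, Mul(-2, Pow(w, 2))) (Function('T')(w) = Add(3, Mul(-1, Add(Add(Pow(w, 2), Mul(w, w)), 1))) = Add(3, Mul(-1, Add(Add(Pow(w, 2), Pow(w, 2)), 1))) = Add(3, Mul(-1, Add(Mul(2, Pow(w, 2)), 1))) = Add(3, Mul(-1, Add(1, Mul(2, Pow(w, 2))))) = Add(3, Add(-1, Mul(-2, Pow(w, 2)))) = Add(2, Mul(-2, Pow(w, 2))))
Function('y')(X, C) = Add(-2, Mul(-1, X)) (Function('y')(X, C) = Mul(Add(2, X), -1) = Add(-2, Mul(-1, X)))
Function('d')(B, g) = -24 (Function('d')(B, g) = Mul(Add(-3, -3), 4) = Mul(-6, 4) = -24)
Add(Function('T')(7), Mul(-71, Function('d')(Function('y')(6, -4), 3))) = Add(Add(2, Mul(-2, Pow(7, 2))), Mul(-71, -24)) = Add(Add(2, Mul(-2, 49)), 1704) = Add(Add(2, -98), 1704) = Add(-96, 1704) = 1608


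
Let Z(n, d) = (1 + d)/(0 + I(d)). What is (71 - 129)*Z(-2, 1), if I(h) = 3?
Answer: -116/3 ≈ -38.667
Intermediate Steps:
Z(n, d) = ⅓ + d/3 (Z(n, d) = (1 + d)/(0 + 3) = (1 + d)/3 = (1 + d)*(⅓) = ⅓ + d/3)
(71 - 129)*Z(-2, 1) = (71 - 129)*(⅓ + (⅓)*1) = -58*(⅓ + ⅓) = -58*⅔ = -116/3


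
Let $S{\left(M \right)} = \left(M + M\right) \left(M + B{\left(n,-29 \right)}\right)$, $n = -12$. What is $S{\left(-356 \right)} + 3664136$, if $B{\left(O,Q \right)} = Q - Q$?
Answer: $3917608$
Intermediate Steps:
$B{\left(O,Q \right)} = 0$
$S{\left(M \right)} = 2 M^{2}$ ($S{\left(M \right)} = \left(M + M\right) \left(M + 0\right) = 2 M M = 2 M^{2}$)
$S{\left(-356 \right)} + 3664136 = 2 \left(-356\right)^{2} + 3664136 = 2 \cdot 126736 + 3664136 = 253472 + 3664136 = 3917608$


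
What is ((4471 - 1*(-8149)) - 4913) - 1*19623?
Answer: -11916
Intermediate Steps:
((4471 - 1*(-8149)) - 4913) - 1*19623 = ((4471 + 8149) - 4913) - 19623 = (12620 - 4913) - 19623 = 7707 - 19623 = -11916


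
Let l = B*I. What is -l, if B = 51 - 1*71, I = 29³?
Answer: 487780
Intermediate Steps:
I = 24389
B = -20 (B = 51 - 71 = -20)
l = -487780 (l = -20*24389 = -487780)
-l = -1*(-487780) = 487780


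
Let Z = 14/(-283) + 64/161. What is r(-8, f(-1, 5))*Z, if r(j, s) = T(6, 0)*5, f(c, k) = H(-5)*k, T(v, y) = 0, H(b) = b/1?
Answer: 0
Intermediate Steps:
H(b) = b (H(b) = b*1 = b)
Z = 15858/45563 (Z = 14*(-1/283) + 64*(1/161) = -14/283 + 64/161 = 15858/45563 ≈ 0.34805)
f(c, k) = -5*k
r(j, s) = 0 (r(j, s) = 0*5 = 0)
r(-8, f(-1, 5))*Z = 0*(15858/45563) = 0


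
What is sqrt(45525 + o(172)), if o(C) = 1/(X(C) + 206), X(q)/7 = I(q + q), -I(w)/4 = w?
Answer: sqrt(4044872385474)/9426 ≈ 213.37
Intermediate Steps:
I(w) = -4*w
X(q) = -56*q (X(q) = 7*(-4*(q + q)) = 7*(-8*q) = -56*q)
o(C) = 1/(206 - 56*C) (o(C) = 1/(-56*C + 206) = 1/(206 - 56*C))
sqrt(45525 + o(172)) = sqrt(45525 + 1/(2*(103 - 28*172))) = sqrt(45525 + 1/(2*(103 - 4816))) = sqrt(45525 + (1/2)/(-4713)) = sqrt(45525 + (1/2)*(-1/4713)) = sqrt(45525 - 1/9426) = sqrt(429118649/9426) = sqrt(4044872385474)/9426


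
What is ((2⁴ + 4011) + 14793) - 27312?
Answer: -8492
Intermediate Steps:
((2⁴ + 4011) + 14793) - 27312 = ((16 + 4011) + 14793) - 27312 = (4027 + 14793) - 27312 = 18820 - 27312 = -8492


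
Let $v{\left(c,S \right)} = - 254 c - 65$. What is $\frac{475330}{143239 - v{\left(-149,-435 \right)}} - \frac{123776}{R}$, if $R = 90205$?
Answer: $\frac{14911986621}{4756419445} \approx 3.1351$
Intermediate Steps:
$v{\left(c,S \right)} = -65 - 254 c$
$\frac{475330}{143239 - v{\left(-149,-435 \right)}} - \frac{123776}{R} = \frac{475330}{143239 - \left(-65 - -37846\right)} - \frac{123776}{90205} = \frac{475330}{143239 - \left(-65 + 37846\right)} - \frac{123776}{90205} = \frac{475330}{143239 - 37781} - \frac{123776}{90205} = \frac{475330}{105458} - \frac{123776}{90205} = 475330 \cdot \frac{1}{105458} - \frac{123776}{90205} = \frac{237665}{52729} - \frac{123776}{90205} = \frac{14911986621}{4756419445}$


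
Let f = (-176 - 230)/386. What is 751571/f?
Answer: -145053203/203 ≈ -7.1455e+5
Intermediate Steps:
f = -203/193 (f = (1/386)*(-406) = -203/193 ≈ -1.0518)
751571/f = 751571/(-203/193) = 751571*(-193/203) = -145053203/203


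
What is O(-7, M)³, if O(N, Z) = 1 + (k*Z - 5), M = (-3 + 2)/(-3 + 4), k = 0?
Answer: -64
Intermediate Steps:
M = -1 (M = -1/1 = -1*1 = -1)
O(N, Z) = -4 (O(N, Z) = 1 + (0*Z - 5) = 1 + (0 - 5) = 1 - 5 = -4)
O(-7, M)³ = (-4)³ = -64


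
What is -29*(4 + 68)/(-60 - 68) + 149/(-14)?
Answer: 635/112 ≈ 5.6696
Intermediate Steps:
-29*(4 + 68)/(-60 - 68) + 149/(-14) = -2088/(-128) + 149*(-1/14) = -2088*(-1)/128 - 149/14 = -29*(-9/16) - 149/14 = 261/16 - 149/14 = 635/112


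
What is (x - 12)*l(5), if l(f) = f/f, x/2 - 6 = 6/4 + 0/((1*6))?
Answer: 3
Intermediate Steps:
x = 15 (x = 12 + 2*(6/4 + 0/((1*6))) = 12 + 2*(6*(¼) + 0/6) = 12 + 2*(3/2 + 0*(⅙)) = 12 + 2*(3/2 + 0) = 12 + 2*(3/2) = 12 + 3 = 15)
l(f) = 1
(x - 12)*l(5) = (15 - 12)*1 = 3*1 = 3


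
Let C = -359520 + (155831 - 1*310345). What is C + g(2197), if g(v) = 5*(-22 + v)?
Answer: -503159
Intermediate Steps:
C = -514034 (C = -359520 + (155831 - 310345) = -359520 - 154514 = -514034)
g(v) = -110 + 5*v
C + g(2197) = -514034 + (-110 + 5*2197) = -514034 + (-110 + 10985) = -514034 + 10875 = -503159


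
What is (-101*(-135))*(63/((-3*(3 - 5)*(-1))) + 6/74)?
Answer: -10512585/74 ≈ -1.4206e+5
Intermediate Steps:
(-101*(-135))*(63/((-3*(3 - 5)*(-1))) + 6/74) = 13635*(63/((-(-6)*(-1))) + 6*(1/74)) = 13635*(63/((-3*2)) + 3/37) = 13635*(63/(-6) + 3/37) = 13635*(63*(-⅙) + 3/37) = 13635*(-21/2 + 3/37) = 13635*(-771/74) = -10512585/74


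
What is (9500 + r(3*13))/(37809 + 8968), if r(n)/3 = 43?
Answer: 9629/46777 ≈ 0.20585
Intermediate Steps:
r(n) = 129 (r(n) = 3*43 = 129)
(9500 + r(3*13))/(37809 + 8968) = (9500 + 129)/(37809 + 8968) = 9629/46777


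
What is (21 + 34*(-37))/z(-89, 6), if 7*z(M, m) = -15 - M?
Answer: -8659/74 ≈ -117.01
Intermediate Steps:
z(M, m) = -15/7 - M/7 (z(M, m) = (-15 - M)/7 = -15/7 - M/7)
(21 + 34*(-37))/z(-89, 6) = (21 + 34*(-37))/(-15/7 - ⅐*(-89)) = (21 - 1258)/(-15/7 + 89/7) = -1237/74/7 = -1237*7/74 = -8659/74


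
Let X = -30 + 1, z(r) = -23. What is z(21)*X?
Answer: 667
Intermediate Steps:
X = -29
z(21)*X = -23*(-29) = 667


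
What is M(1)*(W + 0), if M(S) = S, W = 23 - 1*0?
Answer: 23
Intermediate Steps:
W = 23 (W = 23 + 0 = 23)
M(1)*(W + 0) = 1*(23 + 0) = 1*23 = 23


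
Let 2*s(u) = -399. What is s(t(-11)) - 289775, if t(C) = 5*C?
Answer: -579949/2 ≈ -2.8997e+5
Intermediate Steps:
s(u) = -399/2 (s(u) = (½)*(-399) = -399/2)
s(t(-11)) - 289775 = -399/2 - 289775 = -579949/2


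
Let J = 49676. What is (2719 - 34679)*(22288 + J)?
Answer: -2299969440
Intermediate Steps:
(2719 - 34679)*(22288 + J) = (2719 - 34679)*(22288 + 49676) = -31960*71964 = -2299969440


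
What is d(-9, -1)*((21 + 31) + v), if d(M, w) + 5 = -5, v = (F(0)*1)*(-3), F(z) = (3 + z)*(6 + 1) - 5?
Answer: -40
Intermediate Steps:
F(z) = 16 + 7*z (F(z) = (3 + z)*7 - 5 = (21 + 7*z) - 5 = 16 + 7*z)
v = -48 (v = ((16 + 7*0)*1)*(-3) = ((16 + 0)*1)*(-3) = (16*1)*(-3) = 16*(-3) = -48)
d(M, w) = -10 (d(M, w) = -5 - 5 = -10)
d(-9, -1)*((21 + 31) + v) = -10*((21 + 31) - 48) = -10*(52 - 48) = -10*4 = -40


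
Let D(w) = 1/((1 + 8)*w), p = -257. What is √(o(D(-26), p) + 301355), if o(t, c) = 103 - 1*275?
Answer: √301183 ≈ 548.80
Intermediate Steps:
D(w) = 1/(9*w)
o(t, c) = -172 (o(t, c) = 103 - 275 = -172)
√(o(D(-26), p) + 301355) = √(-172 + 301355) = √301183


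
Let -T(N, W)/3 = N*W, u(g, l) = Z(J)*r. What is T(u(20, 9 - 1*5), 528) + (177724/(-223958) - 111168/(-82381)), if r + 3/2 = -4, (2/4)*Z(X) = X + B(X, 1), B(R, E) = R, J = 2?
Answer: 642946685503354/9224941999 ≈ 69697.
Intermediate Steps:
Z(X) = 4*X (Z(X) = 2*(X + X) = 2*(2*X) = 4*X)
r = -11/2 (r = -3/2 - 4 = -11/2 ≈ -5.5000)
u(g, l) = -44 (u(g, l) = (4*2)*(-11/2) = 8*(-11/2) = -44)
T(N, W) = -3*N*W
T(u(20, 9 - 1*5), 528) + (177724/(-223958) - 111168/(-82381)) = -3*(-44)*528 + (177724/(-223958) - 111168/(-82381)) = 69696 + (177724*(-1/223958) - 111168*(-1/82381)) = 69696 + (-88862/111979 + 111168/82381) = 69696 + 5127941050/9224941999 = 642946685503354/9224941999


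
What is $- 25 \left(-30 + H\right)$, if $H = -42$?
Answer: $1800$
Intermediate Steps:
$- 25 \left(-30 + H\right) = - 25 \left(-30 - 42\right) = \left(-25\right) \left(-72\right) = 1800$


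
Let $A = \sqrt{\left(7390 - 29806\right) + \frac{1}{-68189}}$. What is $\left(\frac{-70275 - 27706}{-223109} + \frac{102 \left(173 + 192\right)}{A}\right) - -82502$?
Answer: $\frac{18407036699}{223109} - \frac{7446 i \sqrt{4169142626165}}{61140985} \approx 82503.0 - 248.66 i$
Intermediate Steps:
$A = \frac{5 i \sqrt{4169142626165}}{68189}$ ($A = \sqrt{\left(7390 - 29806\right) - \frac{1}{68189}} = \sqrt{-22416 - \frac{1}{68189}} = \sqrt{- \frac{1528524625}{68189}} = \frac{5 i \sqrt{4169142626165}}{68189} \approx 149.72 i$)
$\left(\frac{-70275 - 27706}{-223109} + \frac{102 \left(173 + 192\right)}{A}\right) - -82502 = \left(\frac{-70275 - 27706}{-223109} + \frac{102 \left(173 + 192\right)}{\frac{5}{68189} i \sqrt{4169142626165}}\right) - -82502 = \left(\left(-70275 - 27706\right) \left(- \frac{1}{223109}\right) + 102 \cdot 365 \left(- \frac{i \sqrt{4169142626165}}{305704925}\right)\right) + 82502 = \left(\left(-97981\right) \left(- \frac{1}{223109}\right) + 37230 \left(- \frac{i \sqrt{4169142626165}}{305704925}\right)\right) + 82502 = \left(\frac{97981}{223109} - \frac{7446 i \sqrt{4169142626165}}{61140985}\right) + 82502 = \frac{18407036699}{223109} - \frac{7446 i \sqrt{4169142626165}}{61140985}$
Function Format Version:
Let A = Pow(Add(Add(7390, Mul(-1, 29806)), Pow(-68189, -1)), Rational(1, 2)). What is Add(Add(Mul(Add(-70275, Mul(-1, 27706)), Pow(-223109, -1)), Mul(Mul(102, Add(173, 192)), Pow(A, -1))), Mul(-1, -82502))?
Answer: Add(Rational(18407036699, 223109), Mul(Rational(-7446, 61140985), I, Pow(4169142626165, Rational(1, 2)))) ≈ Add(82503., Mul(-248.66, I))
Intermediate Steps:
A = Mul(Rational(5, 68189), I, Pow(4169142626165, Rational(1, 2))) (A = Pow(Add(Add(7390, -29806), Rational(-1, 68189)), Rational(1, 2)) = Pow(Add(-22416, Rational(-1, 68189)), Rational(1, 2)) = Pow(Rational(-1528524625, 68189), Rational(1, 2)) = Mul(Rational(5, 68189), I, Pow(4169142626165, Rational(1, 2))) ≈ Mul(149.72, I))
Add(Add(Mul(Add(-70275, Mul(-1, 27706)), Pow(-223109, -1)), Mul(Mul(102, Add(173, 192)), Pow(A, -1))), Mul(-1, -82502)) = Add(Add(Mul(Add(-70275, Mul(-1, 27706)), Pow(-223109, -1)), Mul(Mul(102, Add(173, 192)), Pow(Mul(Rational(5, 68189), I, Pow(4169142626165, Rational(1, 2))), -1))), Mul(-1, -82502)) = Add(Add(Mul(Add(-70275, -27706), Rational(-1, 223109)), Mul(Mul(102, 365), Mul(Rational(-1, 305704925), I, Pow(4169142626165, Rational(1, 2))))), 82502) = Add(Add(Mul(-97981, Rational(-1, 223109)), Mul(37230, Mul(Rational(-1, 305704925), I, Pow(4169142626165, Rational(1, 2))))), 82502) = Add(Add(Rational(97981, 223109), Mul(Rational(-7446, 61140985), I, Pow(4169142626165, Rational(1, 2)))), 82502) = Add(Rational(18407036699, 223109), Mul(Rational(-7446, 61140985), I, Pow(4169142626165, Rational(1, 2))))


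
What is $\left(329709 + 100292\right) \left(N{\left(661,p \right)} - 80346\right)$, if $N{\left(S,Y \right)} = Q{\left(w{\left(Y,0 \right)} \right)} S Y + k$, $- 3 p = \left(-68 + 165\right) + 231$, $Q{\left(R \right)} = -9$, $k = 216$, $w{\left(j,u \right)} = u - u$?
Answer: $245226990294$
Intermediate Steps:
$w{\left(j,u \right)} = 0$
$p = - \frac{328}{3}$ ($p = - \frac{\left(-68 + 165\right) + 231}{3} = - \frac{97 + 231}{3} = \left(- \frac{1}{3}\right) 328 = - \frac{328}{3} \approx -109.33$)
$N{\left(S,Y \right)} = 216 - 9 S Y$ ($N{\left(S,Y \right)} = - 9 S Y + 216 = 216 - 9 S Y$)
$\left(329709 + 100292\right) \left(N{\left(661,p \right)} - 80346\right) = \left(329709 + 100292\right) \left(\left(216 - 5949 \left(- \frac{328}{3}\right)\right) - 80346\right) = 430001 \left(\left(216 + 650424\right) - 80346\right) = 430001 \left(650640 - 80346\right) = 430001 \cdot 570294 = 245226990294$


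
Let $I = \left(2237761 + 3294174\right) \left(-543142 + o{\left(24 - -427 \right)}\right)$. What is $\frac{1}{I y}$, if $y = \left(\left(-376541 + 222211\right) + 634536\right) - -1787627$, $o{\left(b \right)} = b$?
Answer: $- \frac{1}{6808332516575486805} \approx -1.4688 \cdot 10^{-19}$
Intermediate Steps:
$I = -3002131337085$ ($I = \left(2237761 + 3294174\right) \left(-543142 + \left(24 - -427\right)\right) = 5531935 \left(-543142 + \left(24 + 427\right)\right) = 5531935 \left(-543142 + 451\right) = 5531935 \left(-542691\right) = -3002131337085$)
$y = 2267833$ ($y = \left(-154330 + 634536\right) + 1787627 = 480206 + 1787627 = 2267833$)
$\frac{1}{I y} = \frac{1}{\left(-3002131337085\right) 2267833} = \left(- \frac{1}{3002131337085}\right) \frac{1}{2267833} = - \frac{1}{6808332516575486805}$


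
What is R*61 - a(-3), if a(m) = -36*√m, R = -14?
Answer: -854 + 36*I*√3 ≈ -854.0 + 62.354*I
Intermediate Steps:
R*61 - a(-3) = -14*61 - (-36)*√(-3) = -854 - (-36)*I*√3 = -854 + 36*I*√3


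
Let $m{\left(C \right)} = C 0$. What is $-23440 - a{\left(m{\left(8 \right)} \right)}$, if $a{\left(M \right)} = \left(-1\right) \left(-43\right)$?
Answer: $-23483$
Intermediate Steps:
$m{\left(C \right)} = 0$
$a{\left(M \right)} = 43$
$-23440 - a{\left(m{\left(8 \right)} \right)} = -23440 - 43 = -23483$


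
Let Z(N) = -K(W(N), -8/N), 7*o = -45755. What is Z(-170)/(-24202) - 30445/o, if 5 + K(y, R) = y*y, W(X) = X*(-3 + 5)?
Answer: 2089371691/221472502 ≈ 9.4340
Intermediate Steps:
W(X) = 2*X (W(X) = X*2 = 2*X)
o = -45755/7 (o = (⅐)*(-45755) = -45755/7 ≈ -6536.4)
K(y, R) = -5 + y² (K(y, R) = -5 + y*y = -5 + y²)
Z(N) = 5 - 4*N² (Z(N) = -(-5 + (2*N)²) = -(-5 + 4*N²) = 5 - 4*N²)
Z(-170)/(-24202) - 30445/o = (5 - 4*(-170)²)/(-24202) - 30445/(-45755/7) = (5 - 4*28900)*(-1/24202) - 30445*(-7/45755) = (5 - 115600)*(-1/24202) + 42623/9151 = -115595*(-1/24202) + 42623/9151 = 115595/24202 + 42623/9151 = 2089371691/221472502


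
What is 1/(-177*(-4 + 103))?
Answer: -1/17523 ≈ -5.7068e-5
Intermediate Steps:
1/(-177*(-4 + 103)) = 1/(-177*99) = 1/(-17523) = -1/17523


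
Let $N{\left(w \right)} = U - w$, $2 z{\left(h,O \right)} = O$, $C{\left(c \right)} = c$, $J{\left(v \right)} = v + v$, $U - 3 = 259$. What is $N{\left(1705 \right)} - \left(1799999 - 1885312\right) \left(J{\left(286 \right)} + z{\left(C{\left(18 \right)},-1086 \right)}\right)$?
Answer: $2472634$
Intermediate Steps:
$U = 262$ ($U = 3 + 259 = 262$)
$J{\left(v \right)} = 2 v$
$z{\left(h,O \right)} = \frac{O}{2}$
$N{\left(w \right)} = 262 - w$
$N{\left(1705 \right)} - \left(1799999 - 1885312\right) \left(J{\left(286 \right)} + z{\left(C{\left(18 \right)},-1086 \right)}\right) = \left(262 - 1705\right) - \left(1799999 - 1885312\right) \left(2 \cdot 286 + \frac{1}{2} \left(-1086\right)\right) = \left(262 - 1705\right) - - 85313 \left(572 - 543\right) = -1443 - \left(-85313\right) 29 = -1443 - -2474077 = -1443 + 2474077 = 2472634$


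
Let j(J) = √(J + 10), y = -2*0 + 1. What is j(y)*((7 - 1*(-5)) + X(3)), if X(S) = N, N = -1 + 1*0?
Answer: 11*√11 ≈ 36.483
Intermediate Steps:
y = 1 (y = 0 + 1 = 1)
j(J) = √(10 + J)
N = -1 (N = -1 + 0 = -1)
X(S) = -1
j(y)*((7 - 1*(-5)) + X(3)) = √(10 + 1)*((7 - 1*(-5)) - 1) = √11*((7 + 5) - 1) = √11*(12 - 1) = √11*11 = 11*√11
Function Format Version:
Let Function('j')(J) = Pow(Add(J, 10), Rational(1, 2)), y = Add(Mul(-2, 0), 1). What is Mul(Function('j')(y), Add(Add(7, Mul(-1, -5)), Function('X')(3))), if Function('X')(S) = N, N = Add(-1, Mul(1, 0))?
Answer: Mul(11, Pow(11, Rational(1, 2))) ≈ 36.483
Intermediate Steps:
y = 1 (y = Add(0, 1) = 1)
Function('j')(J) = Pow(Add(10, J), Rational(1, 2))
N = -1 (N = Add(-1, 0) = -1)
Function('X')(S) = -1
Mul(Function('j')(y), Add(Add(7, Mul(-1, -5)), Function('X')(3))) = Mul(Pow(Add(10, 1), Rational(1, 2)), Add(Add(7, Mul(-1, -5)), -1)) = Mul(Pow(11, Rational(1, 2)), Add(Add(7, 5), -1)) = Mul(Pow(11, Rational(1, 2)), Add(12, -1)) = Mul(Pow(11, Rational(1, 2)), 11) = Mul(11, Pow(11, Rational(1, 2)))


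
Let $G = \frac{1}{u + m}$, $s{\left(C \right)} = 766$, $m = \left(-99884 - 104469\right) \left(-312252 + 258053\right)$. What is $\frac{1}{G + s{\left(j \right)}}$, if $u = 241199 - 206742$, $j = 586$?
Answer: $\frac{11075762704}{8484034231265} \approx 0.0013055$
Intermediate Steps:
$m = 11075728247$ ($m = \left(-204353\right) \left(-54199\right) = 11075728247$)
$u = 34457$ ($u = 241199 - 206742 = 34457$)
$G = \frac{1}{11075762704}$ ($G = \frac{1}{34457 + 11075728247} = \frac{1}{11075762704} \approx 9.0287 \cdot 10^{-11}$)
$\frac{1}{G + s{\left(j \right)}} = \frac{1}{\frac{1}{11075762704} + 766} = \frac{1}{\frac{8484034231265}{11075762704}} = \frac{11075762704}{8484034231265}$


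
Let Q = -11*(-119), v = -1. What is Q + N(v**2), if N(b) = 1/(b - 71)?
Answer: 91629/70 ≈ 1309.0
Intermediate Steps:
N(b) = 1/(-71 + b)
Q = 1309
Q + N(v**2) = 1309 + 1/(-71 + (-1)**2) = 1309 + 1/(-71 + 1) = 1309 + 1/(-70) = 1309 - 1/70 = 91629/70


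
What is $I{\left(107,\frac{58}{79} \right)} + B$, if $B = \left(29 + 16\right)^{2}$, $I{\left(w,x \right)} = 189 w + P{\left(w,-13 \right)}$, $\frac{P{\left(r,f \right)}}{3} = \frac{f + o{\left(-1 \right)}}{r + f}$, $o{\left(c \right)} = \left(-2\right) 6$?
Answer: $\frac{2091237}{94} \approx 22247.0$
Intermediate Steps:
$o{\left(c \right)} = -12$
$P{\left(r,f \right)} = \frac{3 \left(-12 + f\right)}{f + r}$ ($P{\left(r,f \right)} = 3 \frac{f - 12}{r + f} = 3 \frac{-12 + f}{f + r} = \frac{3 \left(-12 + f\right)}{f + r}$)
$I{\left(w,x \right)} = - \frac{75}{-13 + w} + 189 w$ ($I{\left(w,x \right)} = 189 w + \frac{3 \left(-12 - 13\right)}{-13 + w} = 189 w + 3 \frac{1}{-13 + w} \left(-25\right) = 189 w - \frac{75}{-13 + w} = - \frac{75}{-13 + w} + 189 w$)
$B = 2025$ ($B = 45^{2} = 2025$)
$I{\left(107,\frac{58}{79} \right)} + B = \frac{3 \left(-25 + 63 \cdot 107 \left(-13 + 107\right)\right)}{-13 + 107} + 2025 = \frac{3 \left(-25 + 63 \cdot 107 \cdot 94\right)}{94} + 2025 = 3 \cdot \frac{1}{94} \left(-25 + 633654\right) + 2025 = 3 \cdot \frac{1}{94} \cdot 633629 + 2025 = \frac{1900887}{94} + 2025 = \frac{2091237}{94}$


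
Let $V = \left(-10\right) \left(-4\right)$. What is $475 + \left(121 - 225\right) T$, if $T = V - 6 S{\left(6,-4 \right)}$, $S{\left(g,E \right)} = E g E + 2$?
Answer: $57467$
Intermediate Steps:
$S{\left(g,E \right)} = 2 + g E^{2}$ ($S{\left(g,E \right)} = g E^{2} + 2 = 2 + g E^{2}$)
$V = 40$
$T = -548$ ($T = 40 - 6 \left(2 + 6 \left(-4\right)^{2}\right) = 40 - 6 \left(2 + 6 \cdot 16\right) = 40 - 6 \left(2 + 96\right) = 40 - 6 \cdot 98 = 40 - 588 = -548$)
$475 + \left(121 - 225\right) T = 475 + \left(121 - 225\right) \left(-548\right) = 475 - -56992 = 475 + 56992 = 57467$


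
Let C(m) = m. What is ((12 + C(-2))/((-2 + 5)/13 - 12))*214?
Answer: -27820/153 ≈ -181.83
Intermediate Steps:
((12 + C(-2))/((-2 + 5)/13 - 12))*214 = ((12 - 2)/((-2 + 5)/13 - 12))*214 = (10/(3*(1/13) - 12))*214 = (10/(3/13 - 12))*214 = (10/(-153/13))*214 = (10*(-13/153))*214 = -130/153*214 = -27820/153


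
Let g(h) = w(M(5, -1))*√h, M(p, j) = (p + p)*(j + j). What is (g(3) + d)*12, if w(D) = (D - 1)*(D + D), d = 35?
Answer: 420 + 10080*√3 ≈ 17879.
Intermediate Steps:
M(p, j) = 4*j*p (M(p, j) = (2*p)*(2*j) = 4*j*p)
w(D) = 2*D*(-1 + D) (w(D) = (-1 + D)*(2*D) = 2*D*(-1 + D))
g(h) = 840*√h (g(h) = (2*(4*(-1)*5)*(-1 + 4*(-1)*5))*√h = (2*(-20)*(-1 - 20))*√h = (2*(-20)*(-21))*√h = 840*√h)
(g(3) + d)*12 = (840*√3 + 35)*12 = (35 + 840*√3)*12 = 420 + 10080*√3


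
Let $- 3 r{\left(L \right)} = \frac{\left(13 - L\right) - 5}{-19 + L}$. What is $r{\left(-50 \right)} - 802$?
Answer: $- \frac{165956}{207} \approx -801.72$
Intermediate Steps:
$r{\left(L \right)} = - \frac{8 - L}{3 \left(-19 + L\right)}$ ($r{\left(L \right)} = - \frac{\left(\left(13 - L\right) - 5\right) \frac{1}{-19 + L}}{3} = - \frac{\left(8 - L\right) \frac{1}{-19 + L}}{3} = - \frac{\frac{1}{-19 + L} \left(8 - L\right)}{3} = - \frac{8 - L}{3 \left(-19 + L\right)}$)
$r{\left(-50 \right)} - 802 = \frac{-8 - 50}{3 \left(-19 - 50\right)} - 802 = \frac{1}{3} \frac{1}{-69} \left(-58\right) - 802 = \frac{1}{3} \left(- \frac{1}{69}\right) \left(-58\right) - 802 = \frac{58}{207} - 802 = - \frac{165956}{207}$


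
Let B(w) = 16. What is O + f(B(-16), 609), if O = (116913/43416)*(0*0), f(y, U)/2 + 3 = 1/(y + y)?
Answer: -95/16 ≈ -5.9375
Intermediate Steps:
f(y, U) = -6 + 1/y (f(y, U) = -6 + 2/(y + y) = -6 + 2/((2*y)) = -6 + 2*(1/(2*y)) = -6 + 1/y)
O = 0 (O = (116913*(1/43416))*0 = (38971/14472)*0 = 0)
O + f(B(-16), 609) = 0 + (-6 + 1/16) = 0 - 95/16 = -95/16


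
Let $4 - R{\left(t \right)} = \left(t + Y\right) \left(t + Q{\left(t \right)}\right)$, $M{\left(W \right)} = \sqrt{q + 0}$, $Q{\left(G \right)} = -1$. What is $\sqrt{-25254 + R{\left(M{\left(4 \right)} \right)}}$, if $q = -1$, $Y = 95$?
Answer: $\sqrt{-25154 - 94 i} \approx 0.2963 - 158.6 i$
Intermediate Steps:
$M{\left(W \right)} = i$ ($M{\left(W \right)} = \sqrt{-1 + 0} = \sqrt{-1} = i$)
$R{\left(t \right)} = 4 - \left(-1 + t\right) \left(95 + t\right)$ ($R{\left(t \right)} = 4 - \left(t + 95\right) \left(t - 1\right) = 4 - \left(95 + t\right) \left(-1 + t\right) = 4 - \left(-1 + t\right) \left(95 + t\right)$)
$\sqrt{-25254 + R{\left(M{\left(4 \right)} \right)}} = \sqrt{-25254 - \left(-99 + i^{2} + 94 i\right)} = \sqrt{-25254 - \left(-100 + 94 i\right)} = \sqrt{-25254 + \left(99 + 1 - 94 i\right)} = \sqrt{-25254 + \left(100 - 94 i\right)} = \sqrt{-25154 - 94 i}$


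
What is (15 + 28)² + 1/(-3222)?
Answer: 5957477/3222 ≈ 1849.0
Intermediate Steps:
(15 + 28)² + 1/(-3222) = 43² - 1/3222 = 1849 - 1/3222 = 5957477/3222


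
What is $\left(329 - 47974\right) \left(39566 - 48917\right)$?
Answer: $445528395$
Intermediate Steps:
$\left(329 - 47974\right) \left(39566 - 48917\right) = \left(-47645\right) \left(-9351\right) = 445528395$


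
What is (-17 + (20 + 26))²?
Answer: 841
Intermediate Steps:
(-17 + (20 + 26))² = (-17 + 46)² = 29² = 841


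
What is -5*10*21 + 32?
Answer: -1018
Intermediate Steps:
-5*10*21 + 32 = -50*21 + 32 = -1050 + 32 = -1018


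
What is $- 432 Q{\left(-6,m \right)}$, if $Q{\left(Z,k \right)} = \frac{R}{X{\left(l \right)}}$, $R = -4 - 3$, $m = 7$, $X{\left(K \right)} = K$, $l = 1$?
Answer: $3024$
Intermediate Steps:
$R = -7$ ($R = -4 - 3 = -7$)
$Q{\left(Z,k \right)} = -7$ ($Q{\left(Z,k \right)} = - \frac{7}{1} = \left(-7\right) 1 = -7$)
$- 432 Q{\left(-6,m \right)} = \left(-432\right) \left(-7\right) = 3024$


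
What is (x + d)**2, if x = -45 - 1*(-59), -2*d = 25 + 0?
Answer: 9/4 ≈ 2.2500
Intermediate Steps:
d = -25/2 (d = -(25 + 0)/2 = -1/2*25 = -25/2 ≈ -12.500)
x = 14 (x = -45 + 59 = 14)
(x + d)**2 = (14 - 25/2)**2 = (3/2)**2 = 9/4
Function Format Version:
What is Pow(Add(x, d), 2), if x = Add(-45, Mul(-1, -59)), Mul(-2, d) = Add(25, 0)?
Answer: Rational(9, 4) ≈ 2.2500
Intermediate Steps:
d = Rational(-25, 2) (d = Mul(Rational(-1, 2), Add(25, 0)) = Mul(Rational(-1, 2), 25) = Rational(-25, 2) ≈ -12.500)
x = 14 (x = Add(-45, 59) = 14)
Pow(Add(x, d), 2) = Pow(Add(14, Rational(-25, 2)), 2) = Pow(Rational(3, 2), 2) = Rational(9, 4)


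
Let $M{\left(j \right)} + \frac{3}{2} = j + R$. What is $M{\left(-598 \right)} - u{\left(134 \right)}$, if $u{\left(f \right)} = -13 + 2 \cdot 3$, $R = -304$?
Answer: $- \frac{1793}{2} \approx -896.5$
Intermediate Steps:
$u{\left(f \right)} = -7$ ($u{\left(f \right)} = -13 + 6 = -7$)
$M{\left(j \right)} = - \frac{611}{2} + j$ ($M{\left(j \right)} = - \frac{3}{2} + \left(j - 304\right) = - \frac{3}{2} + \left(-304 + j\right) = - \frac{611}{2} + j$)
$M{\left(-598 \right)} - u{\left(134 \right)} = \left(- \frac{611}{2} - 598\right) - -7 = - \frac{1807}{2} + 7 = - \frac{1793}{2}$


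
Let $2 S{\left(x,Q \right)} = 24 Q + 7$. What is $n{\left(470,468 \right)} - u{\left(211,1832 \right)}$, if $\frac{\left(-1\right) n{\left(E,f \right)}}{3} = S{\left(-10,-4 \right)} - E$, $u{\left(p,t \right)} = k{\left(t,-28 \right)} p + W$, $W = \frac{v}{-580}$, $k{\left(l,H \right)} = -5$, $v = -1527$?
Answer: $\frac{1505603}{580} \approx 2595.9$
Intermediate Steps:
$S{\left(x,Q \right)} = \frac{7}{2} + 12 Q$ ($S{\left(x,Q \right)} = \frac{24 Q + 7}{2} = \frac{7 + 24 Q}{2} = \frac{7}{2} + 12 Q$)
$W = \frac{1527}{580}$ ($W = - \frac{1527}{-580} = \left(-1527\right) \left(- \frac{1}{580}\right) = \frac{1527}{580} \approx 2.6328$)
$u{\left(p,t \right)} = \frac{1527}{580} - 5 p$ ($u{\left(p,t \right)} = - 5 p + \frac{1527}{580} = \frac{1527}{580} - 5 p$)
$n{\left(E,f \right)} = \frac{267}{2} + 3 E$ ($n{\left(E,f \right)} = - 3 \left(\left(\frac{7}{2} + 12 \left(-4\right)\right) - E\right) = - 3 \left(\left(\frac{7}{2} - 48\right) - E\right) = - 3 \left(- \frac{89}{2} - E\right) = \frac{267}{2} + 3 E$)
$n{\left(470,468 \right)} - u{\left(211,1832 \right)} = \left(\frac{267}{2} + 3 \cdot 470\right) - \left(\frac{1527}{580} - 1055\right) = \left(\frac{267}{2} + 1410\right) - \left(\frac{1527}{580} - 1055\right) = \frac{3087}{2} - - \frac{610373}{580} = \frac{3087}{2} + \frac{610373}{580} = \frac{1505603}{580}$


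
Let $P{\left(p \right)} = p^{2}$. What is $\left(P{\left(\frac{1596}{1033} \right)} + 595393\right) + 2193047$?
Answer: $\frac{2975516198376}{1067089} \approx 2.7884 \cdot 10^{6}$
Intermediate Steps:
$\left(P{\left(\frac{1596}{1033} \right)} + 595393\right) + 2193047 = \left(\left(\frac{1596}{1033}\right)^{2} + 595393\right) + 2193047 = \left(\frac{2547216}{1067089} + 595393\right) + 2193047 = \frac{635339868193}{1067089} + 2193047 = \frac{2975516198376}{1067089}$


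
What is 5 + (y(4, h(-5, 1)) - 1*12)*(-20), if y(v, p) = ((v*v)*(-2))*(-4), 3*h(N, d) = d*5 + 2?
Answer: -2315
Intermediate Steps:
h(N, d) = ⅔ + 5*d/3 (h(N, d) = (d*5 + 2)/3 = (5*d + 2)/3 = (2 + 5*d)/3 = ⅔ + 5*d/3)
y(v, p) = 8*v² (y(v, p) = (v²*(-2))*(-4) = -2*v²*(-4) = 8*v²)
5 + (y(4, h(-5, 1)) - 1*12)*(-20) = 5 + (8*4² - 1*12)*(-20) = 5 + (8*16 - 12)*(-20) = 5 + (128 - 12)*(-20) = 5 + 116*(-20) = 5 - 2320 = -2315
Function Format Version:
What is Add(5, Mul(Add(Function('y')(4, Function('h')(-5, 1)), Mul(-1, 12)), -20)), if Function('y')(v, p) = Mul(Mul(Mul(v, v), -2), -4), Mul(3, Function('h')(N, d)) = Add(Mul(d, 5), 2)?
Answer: -2315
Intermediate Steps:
Function('h')(N, d) = Add(Rational(2, 3), Mul(Rational(5, 3), d)) (Function('h')(N, d) = Mul(Rational(1, 3), Add(Mul(d, 5), 2)) = Mul(Rational(1, 3), Add(Mul(5, d), 2)) = Mul(Rational(1, 3), Add(2, Mul(5, d))) = Add(Rational(2, 3), Mul(Rational(5, 3), d)))
Function('y')(v, p) = Mul(8, Pow(v, 2)) (Function('y')(v, p) = Mul(Mul(Pow(v, 2), -2), -4) = Mul(Mul(-2, Pow(v, 2)), -4) = Mul(8, Pow(v, 2)))
Add(5, Mul(Add(Function('y')(4, Function('h')(-5, 1)), Mul(-1, 12)), -20)) = Add(5, Mul(Add(Mul(8, Pow(4, 2)), Mul(-1, 12)), -20)) = Add(5, Mul(Add(Mul(8, 16), -12), -20)) = Add(5, Mul(Add(128, -12), -20)) = Add(5, Mul(116, -20)) = Add(5, -2320) = -2315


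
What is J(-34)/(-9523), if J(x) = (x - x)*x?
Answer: 0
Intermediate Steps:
J(x) = 0 (J(x) = 0*x = 0)
J(-34)/(-9523) = 0/(-9523) = 0*(-1/9523) = 0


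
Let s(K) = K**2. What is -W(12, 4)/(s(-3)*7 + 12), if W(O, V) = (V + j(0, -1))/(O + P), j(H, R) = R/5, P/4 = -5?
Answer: 19/3000 ≈ 0.0063333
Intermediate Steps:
P = -20 (P = 4*(-5) = -20)
j(H, R) = R/5 (j(H, R) = R*(1/5) = R/5)
W(O, V) = (-1/5 + V)/(-20 + O) (W(O, V) = (V + (1/5)*(-1))/(O - 20) = (V - 1/5)/(-20 + O) = (-1/5 + V)/(-20 + O))
-W(12, 4)/(s(-3)*7 + 12) = -(-1/5 + 4)/(-20 + 12)/((-3)**2*7 + 12) = -(19/5)/(-8)/(9*7 + 12) = -(-1/8*19/5)/(63 + 12) = -(-19)/(75*40) = -1*(-19/3000) = 19/3000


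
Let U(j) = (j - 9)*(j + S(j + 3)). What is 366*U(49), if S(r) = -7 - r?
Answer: -146400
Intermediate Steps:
U(j) = 90 - 10*j (U(j) = (j - 9)*(j + (-7 - (j + 3))) = (-9 + j)*(j + (-7 - (3 + j))) = (-9 + j)*(j + (-7 + (-3 - j))) = (-9 + j)*(j + (-10 - j)) = (-9 + j)*(-10) = 90 - 10*j)
366*U(49) = 366*(90 - 10*49) = 366*(90 - 490) = 366*(-400) = -146400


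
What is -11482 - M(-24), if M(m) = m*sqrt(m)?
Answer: -11482 + 48*I*sqrt(6) ≈ -11482.0 + 117.58*I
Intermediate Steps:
M(m) = m**(3/2)
-11482 - M(-24) = -11482 - (-24)**(3/2) = -11482 - (-48)*I*sqrt(6) = -11482 + 48*I*sqrt(6)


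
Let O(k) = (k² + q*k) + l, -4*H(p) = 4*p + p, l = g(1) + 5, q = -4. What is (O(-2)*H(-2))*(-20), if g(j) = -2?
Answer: -750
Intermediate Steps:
l = 3 (l = -2 + 5 = 3)
H(p) = -5*p/4 (H(p) = -(4*p + p)/4 = -5*p/4)
O(k) = 3 + k² - 4*k (O(k) = (k² - 4*k) + 3 = 3 + k² - 4*k)
(O(-2)*H(-2))*(-20) = ((3 + (-2)² - 4*(-2))*(-5/4*(-2)))*(-20) = ((3 + 4 + 8)*(5/2))*(-20) = (15*(5/2))*(-20) = (75/2)*(-20) = -750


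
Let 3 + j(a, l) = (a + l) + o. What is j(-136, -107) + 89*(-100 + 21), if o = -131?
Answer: -7408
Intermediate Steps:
j(a, l) = -134 + a + l (j(a, l) = -3 + ((a + l) - 131) = -3 + (-131 + a + l) = -134 + a + l)
j(-136, -107) + 89*(-100 + 21) = (-134 - 136 - 107) + 89*(-100 + 21) = -377 + 89*(-79) = -377 - 7031 = -7408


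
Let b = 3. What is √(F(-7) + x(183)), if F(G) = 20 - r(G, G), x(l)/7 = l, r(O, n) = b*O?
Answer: √1322 ≈ 36.359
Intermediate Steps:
r(O, n) = 3*O
x(l) = 7*l
F(G) = 20 - 3*G
√(F(-7) + x(183)) = √((20 - 3*(-7)) + 7*183) = √((20 + 21) + 1281) = √(41 + 1281) = √1322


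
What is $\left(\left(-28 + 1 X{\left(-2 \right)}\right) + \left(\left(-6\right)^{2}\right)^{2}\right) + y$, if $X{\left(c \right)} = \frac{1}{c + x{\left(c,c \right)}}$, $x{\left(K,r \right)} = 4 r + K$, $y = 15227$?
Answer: $\frac{197939}{12} \approx 16495.0$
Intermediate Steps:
$x{\left(K,r \right)} = K + 4 r$
$X{\left(c \right)} = \frac{1}{6 c}$ ($X{\left(c \right)} = \frac{1}{c + \left(c + 4 c\right)} = \frac{1}{c + 5 c} = \frac{1}{6 c}$)
$\left(\left(-28 + 1 X{\left(-2 \right)}\right) + \left(\left(-6\right)^{2}\right)^{2}\right) + y = \left(\left(-28 + 1 \frac{1}{6 \left(-2\right)}\right) + \left(\left(-6\right)^{2}\right)^{2}\right) + 15227 = \left(\left(-28 + 1 \cdot \frac{1}{6} \left(- \frac{1}{2}\right)\right) + 36^{2}\right) + 15227 = \left(\left(-28 + 1 \left(- \frac{1}{12}\right)\right) + 1296\right) + 15227 = \left(\left(-28 - \frac{1}{12}\right) + 1296\right) + 15227 = \left(- \frac{337}{12} + 1296\right) + 15227 = \frac{15215}{12} + 15227 = \frac{197939}{12}$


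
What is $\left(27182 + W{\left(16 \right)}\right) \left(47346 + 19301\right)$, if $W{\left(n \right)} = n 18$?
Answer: $1830793090$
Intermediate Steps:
$W{\left(n \right)} = 18 n$
$\left(27182 + W{\left(16 \right)}\right) \left(47346 + 19301\right) = \left(27182 + 18 \cdot 16\right) \left(47346 + 19301\right) = \left(27182 + 288\right) 66647 = 27470 \cdot 66647 = 1830793090$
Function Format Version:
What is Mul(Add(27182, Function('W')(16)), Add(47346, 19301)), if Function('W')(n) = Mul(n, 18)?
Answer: 1830793090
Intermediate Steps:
Function('W')(n) = Mul(18, n)
Mul(Add(27182, Function('W')(16)), Add(47346, 19301)) = Mul(Add(27182, Mul(18, 16)), Add(47346, 19301)) = Mul(Add(27182, 288), 66647) = Mul(27470, 66647) = 1830793090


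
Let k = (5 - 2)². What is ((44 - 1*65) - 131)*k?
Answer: -1368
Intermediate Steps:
k = 9 (k = 3² = 9)
((44 - 1*65) - 131)*k = ((44 - 1*65) - 131)*9 = ((44 - 65) - 131)*9 = (-21 - 131)*9 = -152*9 = -1368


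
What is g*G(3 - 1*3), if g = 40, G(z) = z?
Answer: 0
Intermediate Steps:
g*G(3 - 1*3) = 40*(3 - 1*3) = 40*(3 - 3) = 40*0 = 0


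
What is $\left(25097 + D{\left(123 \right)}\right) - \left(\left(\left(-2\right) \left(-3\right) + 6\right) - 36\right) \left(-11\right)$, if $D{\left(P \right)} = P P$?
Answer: $39962$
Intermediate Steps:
$D{\left(P \right)} = P^{2}$
$\left(25097 + D{\left(123 \right)}\right) - \left(\left(\left(-2\right) \left(-3\right) + 6\right) - 36\right) \left(-11\right) = \left(25097 + 123^{2}\right) - \left(\left(\left(-2\right) \left(-3\right) + 6\right) - 36\right) \left(-11\right) = \left(25097 + 15129\right) - \left(\left(6 + 6\right) - 36\right) \left(-11\right) = 40226 - \left(12 - 36\right) \left(-11\right) = 40226 - \left(-24\right) \left(-11\right) = 40226 - 264 = 39962$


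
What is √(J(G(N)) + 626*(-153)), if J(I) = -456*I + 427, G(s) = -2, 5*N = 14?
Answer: I*√94439 ≈ 307.31*I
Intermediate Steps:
N = 14/5 (N = (⅕)*14 = 14/5 ≈ 2.8000)
J(I) = 427 - 456*I
√(J(G(N)) + 626*(-153)) = √((427 - 456*(-2)) + 626*(-153)) = √((427 + 912) - 95778) = √(1339 - 95778) = √(-94439) = I*√94439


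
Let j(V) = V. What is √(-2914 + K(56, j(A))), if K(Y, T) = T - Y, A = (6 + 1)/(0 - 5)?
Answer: I*√74285/5 ≈ 54.511*I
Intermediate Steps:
A = -7/5 (A = 7/(-5) = 7*(-⅕) = -7/5 ≈ -1.4000)
√(-2914 + K(56, j(A))) = √(-2914 + (-7/5 - 1*56)) = √(-2914 + (-7/5 - 56)) = √(-2914 - 287/5) = √(-14857/5) = I*√74285/5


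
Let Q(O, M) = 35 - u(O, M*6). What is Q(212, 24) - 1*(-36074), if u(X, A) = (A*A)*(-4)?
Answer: 119053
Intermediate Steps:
u(X, A) = -4*A² (u(X, A) = A²*(-4) = -4*A²)
Q(O, M) = 35 + 144*M² (Q(O, M) = 35 - (-4)*(M*6)² = 35 - (-4)*(6*M)² = 35 - (-4)*36*M² = 35 - (-144)*M² = 35 + 144*M²)
Q(212, 24) - 1*(-36074) = (35 + 144*24²) - 1*(-36074) = (35 + 144*576) + 36074 = (35 + 82944) + 36074 = 82979 + 36074 = 119053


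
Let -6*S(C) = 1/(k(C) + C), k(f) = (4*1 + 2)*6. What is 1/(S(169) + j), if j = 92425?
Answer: 1230/113682749 ≈ 1.0820e-5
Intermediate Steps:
k(f) = 36 (k(f) = (4 + 2)*6 = 6*6 = 36)
S(C) = -1/(6*(36 + C))
1/(S(169) + j) = 1/(-1/(216 + 6*169) + 92425) = 1/(-1/(216 + 1014) + 92425) = 1/(-1/1230 + 92425) = 1/(113682749/1230) = 1230/113682749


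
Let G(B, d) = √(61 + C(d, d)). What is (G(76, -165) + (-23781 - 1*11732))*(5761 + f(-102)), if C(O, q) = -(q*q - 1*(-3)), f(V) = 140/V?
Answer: -613624949/3 + 293741*I*√27167/51 ≈ -2.0454e+8 + 9.4933e+5*I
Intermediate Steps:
C(O, q) = -3 - q² (C(O, q) = -(q² + 3) = -(3 + q²) = -3 - q²)
G(B, d) = √(58 - d²) (G(B, d) = √(61 + (-3 - d²)) = √(58 - d²))
(G(76, -165) + (-23781 - 1*11732))*(5761 + f(-102)) = (√(58 - 1*(-165)²) + (-23781 - 1*11732))*(5761 + 140/(-102)) = (√(58 - 1*27225) + (-23781 - 11732))*(5761 + 140*(-1/102)) = (√(58 - 27225) - 35513)*(5761 - 70/51) = (√(-27167) - 35513)*(293741/51) = (I*√27167 - 35513)*(293741/51) = (-35513 + I*√27167)*(293741/51) = -613624949/3 + 293741*I*√27167/51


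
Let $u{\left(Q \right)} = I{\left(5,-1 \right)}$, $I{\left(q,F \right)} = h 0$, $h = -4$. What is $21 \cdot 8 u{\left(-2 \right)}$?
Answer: $0$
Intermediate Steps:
$I{\left(q,F \right)} = 0$ ($I{\left(q,F \right)} = \left(-4\right) 0 = 0$)
$u{\left(Q \right)} = 0$
$21 \cdot 8 u{\left(-2 \right)} = 21 \cdot 8 \cdot 0 = 168 \cdot 0 = 0$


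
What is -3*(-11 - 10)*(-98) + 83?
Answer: -6091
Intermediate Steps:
-3*(-11 - 10)*(-98) + 83 = -3*(-21)*(-98) + 83 = 63*(-98) + 83 = -6174 + 83 = -6091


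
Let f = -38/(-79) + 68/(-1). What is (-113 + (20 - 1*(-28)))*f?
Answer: 346710/79 ≈ 4388.7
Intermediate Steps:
f = -5334/79 (f = -38*(-1/79) + 68*(-1) = 38/79 - 68 = -5334/79 ≈ -67.519)
(-113 + (20 - 1*(-28)))*f = (-113 + (20 - 1*(-28)))*(-5334/79) = (-113 + (20 + 28))*(-5334/79) = (-113 + 48)*(-5334/79) = -65*(-5334/79) = 346710/79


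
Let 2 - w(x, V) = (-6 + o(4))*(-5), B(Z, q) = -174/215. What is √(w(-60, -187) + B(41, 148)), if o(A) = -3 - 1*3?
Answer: 2*I*√679615/215 ≈ 7.6687*I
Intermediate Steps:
o(A) = -6 (o(A) = -3 - 3 = -6)
B(Z, q) = -174/215 (B(Z, q) = -174*1/215 = -174/215)
w(x, V) = -58 (w(x, V) = 2 - (-6 - 6)*(-5) = 2 - (-12)*(-5) = 2 - 1*60 = 2 - 60 = -58)
√(w(-60, -187) + B(41, 148)) = √(-58 - 174/215) = √(-12644/215) = 2*I*√679615/215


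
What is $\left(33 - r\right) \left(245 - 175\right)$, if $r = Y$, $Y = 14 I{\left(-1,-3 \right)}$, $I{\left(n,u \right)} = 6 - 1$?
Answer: $-2590$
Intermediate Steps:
$I{\left(n,u \right)} = 5$
$Y = 70$ ($Y = 14 \cdot 5 = 70$)
$r = 70$
$\left(33 - r\right) \left(245 - 175\right) = \left(33 - 70\right) \left(245 - 175\right) = \left(33 - 70\right) 70 = \left(-37\right) 70 = -2590$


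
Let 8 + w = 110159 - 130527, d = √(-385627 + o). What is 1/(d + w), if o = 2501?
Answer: -10188/207782251 - I*√383126/415564502 ≈ -4.9032e-5 - 1.4895e-6*I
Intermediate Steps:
d = I*√383126 (d = √(-385627 + 2501) = √(-383126) = I*√383126 ≈ 618.97*I)
w = -20376 (w = -8 + (110159 - 130527) = -8 - 20368 = -20376)
1/(d + w) = 1/(I*√383126 - 20376) = 1/(-20376 + I*√383126)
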